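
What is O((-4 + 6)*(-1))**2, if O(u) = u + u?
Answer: 16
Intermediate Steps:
O(u) = 2*u
O((-4 + 6)*(-1))**2 = (2*((-4 + 6)*(-1)))**2 = (2*(2*(-1)))**2 = (2*(-2))**2 = (-4)**2 = 16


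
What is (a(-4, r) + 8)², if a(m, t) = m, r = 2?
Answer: 16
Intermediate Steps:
(a(-4, r) + 8)² = (-4 + 8)² = 4² = 16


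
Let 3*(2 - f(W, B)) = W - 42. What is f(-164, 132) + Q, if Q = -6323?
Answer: -18757/3 ≈ -6252.3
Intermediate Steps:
f(W, B) = 16 - W/3 (f(W, B) = 2 - (W - 42)/3 = 2 - (-42 + W)/3 = 2 + (14 - W/3) = 16 - W/3)
f(-164, 132) + Q = (16 - ⅓*(-164)) - 6323 = (16 + 164/3) - 6323 = 212/3 - 6323 = -18757/3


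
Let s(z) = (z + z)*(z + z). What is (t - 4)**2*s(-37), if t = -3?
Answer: 268324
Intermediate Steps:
s(z) = 4*z**2 (s(z) = (2*z)*(2*z) = 4*z**2)
(t - 4)**2*s(-37) = (-3 - 4)**2*(4*(-37)**2) = (-7)**2*(4*1369) = 49*5476 = 268324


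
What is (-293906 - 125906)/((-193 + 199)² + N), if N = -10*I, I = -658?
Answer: -104953/1654 ≈ -63.454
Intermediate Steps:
N = 6580 (N = -10*(-658) = 6580)
(-293906 - 125906)/((-193 + 199)² + N) = (-293906 - 125906)/((-193 + 199)² + 6580) = -419812/(6² + 6580) = -419812/(36 + 6580) = -419812/6616 = -419812*1/6616 = -104953/1654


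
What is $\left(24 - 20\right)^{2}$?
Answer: $16$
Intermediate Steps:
$\left(24 - 20\right)^{2} = 4^{2} = 16$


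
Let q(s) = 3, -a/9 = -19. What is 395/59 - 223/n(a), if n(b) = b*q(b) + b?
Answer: 257023/40356 ≈ 6.3689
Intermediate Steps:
a = 171 (a = -9*(-19) = 171)
n(b) = 4*b (n(b) = b*3 + b = 3*b + b = 4*b)
395/59 - 223/n(a) = 395/59 - 223/(4*171) = 395*(1/59) - 223/684 = 395/59 - 223*1/684 = 395/59 - 223/684 = 257023/40356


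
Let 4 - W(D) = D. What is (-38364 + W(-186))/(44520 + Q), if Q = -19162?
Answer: -19087/12679 ≈ -1.5054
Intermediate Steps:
W(D) = 4 - D
(-38364 + W(-186))/(44520 + Q) = (-38364 + (4 - 1*(-186)))/(44520 - 19162) = (-38364 + (4 + 186))/25358 = (-38364 + 190)*(1/25358) = -38174*1/25358 = -19087/12679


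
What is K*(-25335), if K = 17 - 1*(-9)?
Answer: -658710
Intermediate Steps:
K = 26 (K = 17 + 9 = 26)
K*(-25335) = 26*(-25335) = -658710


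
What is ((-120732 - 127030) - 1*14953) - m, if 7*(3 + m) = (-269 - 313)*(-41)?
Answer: -1862846/7 ≈ -2.6612e+5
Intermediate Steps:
m = 23841/7 (m = -3 + ((-269 - 313)*(-41))/7 = -3 + (-582*(-41))/7 = -3 + (⅐)*23862 = -3 + 23862/7 = 23841/7 ≈ 3405.9)
((-120732 - 127030) - 1*14953) - m = ((-120732 - 127030) - 1*14953) - 1*23841/7 = (-247762 - 14953) - 23841/7 = -262715 - 23841/7 = -1862846/7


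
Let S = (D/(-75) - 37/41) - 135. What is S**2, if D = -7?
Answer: 174400617769/9455625 ≈ 18444.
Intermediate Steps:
S = -417613/3075 (S = (-7/(-75) - 37/41) - 135 = (-7*(-1/75) - 37*1/41) - 135 = (7/75 - 37/41) - 135 = -2488/3075 - 135 = -417613/3075 ≈ -135.81)
S**2 = (-417613/3075)**2 = 174400617769/9455625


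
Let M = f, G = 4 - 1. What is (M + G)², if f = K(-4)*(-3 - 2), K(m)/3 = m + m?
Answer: 15129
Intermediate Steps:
K(m) = 6*m (K(m) = 3*(m + m) = 3*(2*m) = 6*m)
f = 120 (f = (6*(-4))*(-3 - 2) = -24*(-5) = 120)
G = 3
M = 120
(M + G)² = (120 + 3)² = 123² = 15129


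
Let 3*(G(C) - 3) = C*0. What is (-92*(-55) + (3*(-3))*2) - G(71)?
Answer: 5039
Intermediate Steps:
G(C) = 3 (G(C) = 3 + (C*0)/3 = 3 + (1/3)*0 = 3 + 0 = 3)
(-92*(-55) + (3*(-3))*2) - G(71) = (-92*(-55) + (3*(-3))*2) - 1*3 = (5060 - 9*2) - 3 = (5060 - 18) - 3 = 5042 - 3 = 5039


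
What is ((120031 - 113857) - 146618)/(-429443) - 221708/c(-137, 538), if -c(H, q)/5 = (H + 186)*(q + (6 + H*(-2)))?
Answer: 8811237906/6147476545 ≈ 1.4333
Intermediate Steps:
c(H, q) = -5*(186 + H)*(6 + q - 2*H) (c(H, q) = -5*(H + 186)*(q + (6 + H*(-2))) = -5*(186 + H)*(q + (6 - 2*H)) = -5*(186 + H)*(6 + q - 2*H))
((120031 - 113857) - 146618)/(-429443) - 221708/c(-137, 538) = ((120031 - 113857) - 146618)/(-429443) - 221708/(-5580 - 930*538 + 10*(-137)**2 + 1830*(-137) - 5*(-137)*538) = (6174 - 146618)*(-1/429443) - 221708/(-5580 - 500340 + 10*18769 - 250710 + 368530) = -140444*(-1/429443) - 221708/(-5580 - 500340 + 187690 - 250710 + 368530) = 140444/429443 - 221708/(-200410) = 140444/429443 - 221708*(-1/200410) = 140444/429443 + 110854/100205 = 8811237906/6147476545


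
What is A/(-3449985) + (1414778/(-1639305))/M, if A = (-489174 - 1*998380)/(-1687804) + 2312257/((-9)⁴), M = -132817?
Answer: -84421836050903509199/880219281697627826768022 ≈ -9.5910e-5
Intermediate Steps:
A = 1956198227711/5536841022 (A = (-489174 - 998380)*(-1/1687804) + 2312257/6561 = -1487554*(-1/1687804) + 2312257*(1/6561) = 743777/843902 + 2312257/6561 = 1956198227711/5536841022 ≈ 353.31)
A/(-3449985) + (1414778/(-1639305))/M = (1956198227711/5536841022)/(-3449985) + (1414778/(-1639305))/(-132817) = (1956198227711/5536841022)*(-1/3449985) + (1414778*(-1/1639305))*(-1/132817) = -279456889673/2728859781897810 - 1414778/1639305*(-1/132817) = -279456889673/2728859781897810 + 1414778/217727572185 = -84421836050903509199/880219281697627826768022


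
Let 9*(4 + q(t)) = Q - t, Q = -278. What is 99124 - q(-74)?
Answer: 297452/3 ≈ 99151.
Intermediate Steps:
q(t) = -314/9 - t/9 (q(t) = -4 + (-278 - t)/9 = -4 + (-278/9 - t/9) = -314/9 - t/9)
99124 - q(-74) = 99124 - (-314/9 - ⅑*(-74)) = 99124 - (-314/9 + 74/9) = 99124 - 1*(-80/3) = 99124 + 80/3 = 297452/3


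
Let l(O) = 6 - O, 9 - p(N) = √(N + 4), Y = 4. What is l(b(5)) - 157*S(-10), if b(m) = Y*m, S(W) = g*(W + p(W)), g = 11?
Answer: 1713 + 1727*I*√6 ≈ 1713.0 + 4230.3*I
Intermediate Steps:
p(N) = 9 - √(4 + N) (p(N) = 9 - √(N + 4) = 9 - √(4 + N))
S(W) = 99 - 11*√(4 + W) + 11*W (S(W) = 11*(W + (9 - √(4 + W))) = 11*(9 + W - √(4 + W)) = 99 - 11*√(4 + W) + 11*W)
b(m) = 4*m
l(b(5)) - 157*S(-10) = (6 - 4*5) - 157*(99 - 11*√(4 - 10) + 11*(-10)) = (6 - 1*20) - 157*(99 - 11*I*√6 - 110) = (6 - 20) - 157*(99 - 11*I*√6 - 110) = -14 - 157*(99 - 11*I*√6 - 110) = -14 - 157*(-11 - 11*I*√6) = -14 + (1727 + 1727*I*√6) = 1713 + 1727*I*√6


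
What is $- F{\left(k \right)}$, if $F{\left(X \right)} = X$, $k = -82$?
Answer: $82$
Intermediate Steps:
$- F{\left(k \right)} = \left(-1\right) \left(-82\right) = 82$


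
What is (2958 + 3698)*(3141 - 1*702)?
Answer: 16233984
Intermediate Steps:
(2958 + 3698)*(3141 - 1*702) = 6656*(3141 - 702) = 6656*2439 = 16233984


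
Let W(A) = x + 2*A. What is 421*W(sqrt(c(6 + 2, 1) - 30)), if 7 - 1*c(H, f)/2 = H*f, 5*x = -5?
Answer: -421 + 3368*I*sqrt(2) ≈ -421.0 + 4763.1*I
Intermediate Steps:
x = -1 (x = (1/5)*(-5) = -1)
c(H, f) = 14 - 2*H*f
W(A) = -1 + 2*A
421*W(sqrt(c(6 + 2, 1) - 30)) = 421*(-1 + 2*sqrt((14 - 2*(6 + 2)*1) - 30)) = 421*(-1 + 2*sqrt((14 - 2*8*1) - 30)) = 421*(-1 + 2*sqrt((14 - 16) - 30)) = 421*(-1 + 2*sqrt(-2 - 30)) = 421*(-1 + 2*sqrt(-32)) = 421*(-1 + 2*(4*I*sqrt(2))) = 421*(-1 + 8*I*sqrt(2)) = -421 + 3368*I*sqrt(2)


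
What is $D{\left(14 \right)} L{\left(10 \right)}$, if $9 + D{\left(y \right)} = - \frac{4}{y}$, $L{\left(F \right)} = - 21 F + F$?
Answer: $\frac{13000}{7} \approx 1857.1$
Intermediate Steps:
$L{\left(F \right)} = - 20 F$
$D{\left(y \right)} = -9 - \frac{4}{y}$
$D{\left(14 \right)} L{\left(10 \right)} = \left(-9 - \frac{4}{14}\right) \left(\left(-20\right) 10\right) = \left(-9 - \frac{2}{7}\right) \left(-200\right) = \left(- \frac{65}{7}\right) \left(-200\right) = \frac{13000}{7}$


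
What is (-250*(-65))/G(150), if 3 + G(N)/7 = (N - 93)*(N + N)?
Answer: 16250/119679 ≈ 0.13578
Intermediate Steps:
G(N) = -21 + 14*N*(-93 + N) (G(N) = -21 + 7*((N - 93)*(N + N)) = -21 + 7*((-93 + N)*(2*N)) = -21 + 7*(2*N*(-93 + N)) = -21 + 14*N*(-93 + N))
(-250*(-65))/G(150) = (-250*(-65))/(-21 - 1302*150 + 14*150²) = 16250/(-21 - 195300 + 14*22500) = 16250/(-21 - 195300 + 315000) = 16250/119679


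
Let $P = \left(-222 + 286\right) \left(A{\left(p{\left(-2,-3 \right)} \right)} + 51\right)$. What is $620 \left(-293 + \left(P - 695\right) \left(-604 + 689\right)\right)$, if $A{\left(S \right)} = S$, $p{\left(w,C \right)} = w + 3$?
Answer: $138577440$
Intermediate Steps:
$p{\left(w,C \right)} = 3 + w$
$P = 3328$ ($P = \left(-222 + 286\right) \left(\left(3 - 2\right) + 51\right) = 64 \left(1 + 51\right) = 64 \cdot 52 = 3328$)
$620 \left(-293 + \left(P - 695\right) \left(-604 + 689\right)\right) = 620 \left(-293 + \left(3328 - 695\right) \left(-604 + 689\right)\right) = 620 \left(-293 + 2633 \cdot 85\right) = 620 \left(-293 + 223805\right) = 620 \cdot 223512 = 138577440$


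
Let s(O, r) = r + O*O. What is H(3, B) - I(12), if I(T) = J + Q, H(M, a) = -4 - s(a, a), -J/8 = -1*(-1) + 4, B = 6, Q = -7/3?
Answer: -11/3 ≈ -3.6667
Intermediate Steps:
Q = -7/3 (Q = -7*⅓ = -7/3 ≈ -2.3333)
s(O, r) = r + O²
J = -40 (J = -8*(-1*(-1) + 4) = -8*(1 + 4) = -8*5 = -40)
H(M, a) = -4 - a - a² (H(M, a) = -4 - (a + a²) = -4 + (-a - a²) = -4 - a - a²)
I(T) = -127/3 (I(T) = -40 - 7/3 = -127/3)
H(3, B) - I(12) = (-4 - 1*6 - 1*6²) - 1*(-127/3) = (-4 - 6 - 1*36) + 127/3 = (-4 - 6 - 36) + 127/3 = -46 + 127/3 = -11/3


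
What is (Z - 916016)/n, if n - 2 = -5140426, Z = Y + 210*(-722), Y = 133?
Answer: 1067503/5140424 ≈ 0.20767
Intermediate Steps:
Z = -151487 (Z = 133 + 210*(-722) = 133 - 151620 = -151487)
n = -5140424 (n = 2 - 5140426 = -5140424)
(Z - 916016)/n = (-151487 - 916016)/(-5140424) = -1067503*(-1/5140424) = 1067503/5140424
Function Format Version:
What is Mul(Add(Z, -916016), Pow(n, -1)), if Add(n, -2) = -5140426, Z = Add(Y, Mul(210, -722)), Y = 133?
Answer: Rational(1067503, 5140424) ≈ 0.20767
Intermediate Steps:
Z = -151487 (Z = Add(133, Mul(210, -722)) = Add(133, -151620) = -151487)
n = -5140424 (n = Add(2, -5140426) = -5140424)
Mul(Add(Z, -916016), Pow(n, -1)) = Mul(Add(-151487, -916016), Pow(-5140424, -1)) = Mul(-1067503, Rational(-1, 5140424)) = Rational(1067503, 5140424)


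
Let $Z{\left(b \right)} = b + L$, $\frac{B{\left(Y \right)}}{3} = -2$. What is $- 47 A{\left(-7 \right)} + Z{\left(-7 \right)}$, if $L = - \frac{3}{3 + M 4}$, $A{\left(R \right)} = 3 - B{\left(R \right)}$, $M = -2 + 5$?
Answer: $- \frac{2151}{5} \approx -430.2$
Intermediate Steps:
$B{\left(Y \right)} = -6$ ($B{\left(Y \right)} = 3 \left(-2\right) = -6$)
$M = 3$
$A{\left(R \right)} = 9$ ($A{\left(R \right)} = 3 - -6 = 3 + 6 = 9$)
$L = - \frac{1}{5}$ ($L = - \frac{3}{3 + 3 \cdot 4} = - \frac{3}{3 + 12} = - \frac{3}{15} = \left(-3\right) \frac{1}{15} = - \frac{1}{5} \approx -0.2$)
$Z{\left(b \right)} = - \frac{1}{5} + b$ ($Z{\left(b \right)} = b - \frac{1}{5} = - \frac{1}{5} + b$)
$- 47 A{\left(-7 \right)} + Z{\left(-7 \right)} = \left(-47\right) 9 - \frac{36}{5} = -423 - \frac{36}{5} = - \frac{2151}{5}$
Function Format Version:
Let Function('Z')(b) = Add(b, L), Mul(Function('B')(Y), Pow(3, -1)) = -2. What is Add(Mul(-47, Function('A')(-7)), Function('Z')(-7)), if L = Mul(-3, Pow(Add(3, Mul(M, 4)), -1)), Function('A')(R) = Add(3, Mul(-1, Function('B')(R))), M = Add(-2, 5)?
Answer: Rational(-2151, 5) ≈ -430.20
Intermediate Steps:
Function('B')(Y) = -6 (Function('B')(Y) = Mul(3, -2) = -6)
M = 3
Function('A')(R) = 9 (Function('A')(R) = Add(3, Mul(-1, -6)) = Add(3, 6) = 9)
L = Rational(-1, 5) (L = Mul(-3, Pow(Add(3, Mul(3, 4)), -1)) = Mul(-3, Pow(Add(3, 12), -1)) = Mul(-3, Pow(15, -1)) = Mul(-3, Rational(1, 15)) = Rational(-1, 5) ≈ -0.20000)
Function('Z')(b) = Add(Rational(-1, 5), b) (Function('Z')(b) = Add(b, Rational(-1, 5)) = Add(Rational(-1, 5), b))
Add(Mul(-47, Function('A')(-7)), Function('Z')(-7)) = Add(Mul(-47, 9), Add(Rational(-1, 5), -7)) = Add(-423, Rational(-36, 5)) = Rational(-2151, 5)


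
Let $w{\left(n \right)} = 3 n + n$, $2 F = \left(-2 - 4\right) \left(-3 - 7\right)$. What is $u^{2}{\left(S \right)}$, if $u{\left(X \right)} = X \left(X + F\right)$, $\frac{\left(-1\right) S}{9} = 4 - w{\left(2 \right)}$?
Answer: $5645376$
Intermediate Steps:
$F = 30$ ($F = \frac{\left(-2 - 4\right) \left(-3 - 7\right)}{2} = \frac{\left(-6\right) \left(-10\right)}{2} = \frac{1}{2} \cdot 60 = 30$)
$w{\left(n \right)} = 4 n$
$S = 36$ ($S = - 9 \left(4 - 4 \cdot 2\right) = - 9 \left(4 - 8\right) = \left(-9\right) \left(-4\right) = 36$)
$u{\left(X \right)} = X \left(30 + X\right)$ ($u{\left(X \right)} = X \left(X + 30\right) = X \left(30 + X\right)$)
$u^{2}{\left(S \right)} = \left(36 \left(30 + 36\right)\right)^{2} = \left(36 \cdot 66\right)^{2} = 2376^{2} = 5645376$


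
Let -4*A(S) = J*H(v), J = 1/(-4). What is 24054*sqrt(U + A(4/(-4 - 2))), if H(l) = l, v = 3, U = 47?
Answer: 12027*sqrt(755)/2 ≈ 1.6523e+5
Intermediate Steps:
J = -1/4 ≈ -0.25000
A(S) = 3/16 (A(S) = -(-1)*3/16 = -1/4*(-3/4) = 3/16)
24054*sqrt(U + A(4/(-4 - 2))) = 24054*sqrt(47 + 3/16) = 24054*sqrt(755/16) = 24054*(sqrt(755)/4) = 12027*sqrt(755)/2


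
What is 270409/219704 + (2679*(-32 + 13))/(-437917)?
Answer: 129599851357/96212116568 ≈ 1.3470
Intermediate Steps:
270409/219704 + (2679*(-32 + 13))/(-437917) = 270409*(1/219704) + (2679*(-19))*(-1/437917) = 270409/219704 - 50901*(-1/437917) = 270409/219704 + 50901/437917 = 129599851357/96212116568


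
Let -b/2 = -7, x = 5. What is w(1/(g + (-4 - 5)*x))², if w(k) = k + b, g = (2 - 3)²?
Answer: 378225/1936 ≈ 195.36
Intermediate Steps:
g = 1 (g = (-1)² = 1)
b = 14 (b = -2*(-7) = 14)
w(k) = 14 + k (w(k) = k + 14 = 14 + k)
w(1/(g + (-4 - 5)*x))² = (14 + 1/(1 + (-4 - 5)*5))² = (14 + 1/(1 - 9*5))² = (14 + 1/(1 - 45))² = (14 + 1/(-44))² = (14 - 1/44)² = (615/44)² = 378225/1936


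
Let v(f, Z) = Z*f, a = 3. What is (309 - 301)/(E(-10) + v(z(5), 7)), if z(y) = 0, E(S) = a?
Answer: 8/3 ≈ 2.6667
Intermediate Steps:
E(S) = 3
(309 - 301)/(E(-10) + v(z(5), 7)) = (309 - 301)/(3 + 7*0) = 8/(3 + 0) = 8/3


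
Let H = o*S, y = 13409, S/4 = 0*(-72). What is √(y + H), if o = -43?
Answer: √13409 ≈ 115.80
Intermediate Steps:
S = 0 (S = 4*(0*(-72)) = 4*0 = 0)
H = 0 (H = -43*0 = 0)
√(y + H) = √(13409 + 0) = √13409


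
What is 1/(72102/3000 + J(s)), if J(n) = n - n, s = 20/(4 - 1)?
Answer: 500/12017 ≈ 0.041608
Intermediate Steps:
s = 20/3 ≈ 6.6667
J(n) = 0
1/(72102/3000 + J(s)) = 1/(72102/3000 + 0) = 1/(72102*(1/3000) + 0) = 1/(12017/500 + 0) = 1/(12017/500) = 500/12017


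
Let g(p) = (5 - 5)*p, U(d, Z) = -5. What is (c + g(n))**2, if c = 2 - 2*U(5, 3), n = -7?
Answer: 144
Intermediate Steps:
g(p) = 0 (g(p) = 0*p = 0)
c = 12 (c = 2 - 2*(-5) = 2 + 10 = 12)
(c + g(n))**2 = (12 + 0)**2 = 12**2 = 144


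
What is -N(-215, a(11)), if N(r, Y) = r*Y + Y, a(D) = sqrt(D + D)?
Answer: 214*sqrt(22) ≈ 1003.7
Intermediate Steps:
a(D) = sqrt(2)*sqrt(D) (a(D) = sqrt(2*D) = sqrt(2)*sqrt(D))
N(r, Y) = Y + Y*r (N(r, Y) = Y*r + Y = Y + Y*r)
-N(-215, a(11)) = -sqrt(2)*sqrt(11)*(1 - 215) = -sqrt(22)*(-214) = -(-214)*sqrt(22) = 214*sqrt(22)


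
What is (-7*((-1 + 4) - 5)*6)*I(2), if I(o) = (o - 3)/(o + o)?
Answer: -21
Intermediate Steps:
I(o) = (-3 + o)/(2*o) (I(o) = (-3 + o)/((2*o)) = (-3 + o)*(1/(2*o)) = (-3 + o)/(2*o))
(-7*((-1 + 4) - 5)*6)*I(2) = (-7*((-1 + 4) - 5)*6)*((1/2)*(-3 + 2)/2) = (-7*(3 - 5)*6)*((1/2)*(1/2)*(-1)) = -(-14)*6*(-1/4) = -7*(-12)*(-1/4) = 84*(-1/4) = -21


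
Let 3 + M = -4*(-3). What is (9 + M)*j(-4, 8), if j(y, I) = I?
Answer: 144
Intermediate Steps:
M = 9 (M = -3 - 4*(-3) = -3 + 12 = 9)
(9 + M)*j(-4, 8) = (9 + 9)*8 = 18*8 = 144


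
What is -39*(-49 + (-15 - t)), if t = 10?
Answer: 2886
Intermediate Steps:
-39*(-49 + (-15 - t)) = -39*(-49 + (-15 - 1*10)) = -39*(-49 + (-15 - 10)) = -39*(-49 - 25) = -39*(-74) = 2886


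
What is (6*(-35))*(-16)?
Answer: 3360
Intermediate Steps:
(6*(-35))*(-16) = -210*(-16) = 3360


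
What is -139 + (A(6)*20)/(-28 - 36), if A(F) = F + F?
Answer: -571/4 ≈ -142.75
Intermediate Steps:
A(F) = 2*F
-139 + (A(6)*20)/(-28 - 36) = -139 + ((2*6)*20)/(-28 - 36) = -139 + (12*20)/(-64) = -139 + 240*(-1/64) = -139 - 15/4 = -571/4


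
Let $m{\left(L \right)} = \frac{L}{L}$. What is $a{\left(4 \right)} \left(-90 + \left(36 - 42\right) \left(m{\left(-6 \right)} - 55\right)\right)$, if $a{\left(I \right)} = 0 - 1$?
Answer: $-234$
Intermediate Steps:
$m{\left(L \right)} = 1$
$a{\left(I \right)} = -1$
$a{\left(4 \right)} \left(-90 + \left(36 - 42\right) \left(m{\left(-6 \right)} - 55\right)\right) = - (-90 + \left(36 - 42\right) \left(1 - 55\right)) = - (-90 - -324) = - (-90 + 324) = \left(-1\right) 234 = -234$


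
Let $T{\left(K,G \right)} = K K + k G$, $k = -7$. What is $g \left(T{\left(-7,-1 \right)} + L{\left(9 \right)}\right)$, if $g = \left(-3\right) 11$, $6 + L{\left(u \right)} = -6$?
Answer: $-1452$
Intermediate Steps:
$L{\left(u \right)} = -12$ ($L{\left(u \right)} = -6 - 6 = -12$)
$T{\left(K,G \right)} = K^{2} - 7 G$ ($T{\left(K,G \right)} = K K - 7 G = K^{2} - 7 G$)
$g = -33$
$g \left(T{\left(-7,-1 \right)} + L{\left(9 \right)}\right) = - 33 \left(\left(\left(-7\right)^{2} - -7\right) - 12\right) = - 33 \left(\left(49 + 7\right) - 12\right) = - 33 \left(56 - 12\right) = \left(-33\right) 44 = -1452$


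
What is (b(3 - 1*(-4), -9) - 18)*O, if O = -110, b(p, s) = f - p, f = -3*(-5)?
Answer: 1100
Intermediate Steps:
f = 15
b(p, s) = 15 - p
(b(3 - 1*(-4), -9) - 18)*O = ((15 - (3 - 1*(-4))) - 18)*(-110) = ((15 - (3 + 4)) - 18)*(-110) = ((15 - 1*7) - 18)*(-110) = ((15 - 7) - 18)*(-110) = (8 - 18)*(-110) = -10*(-110) = 1100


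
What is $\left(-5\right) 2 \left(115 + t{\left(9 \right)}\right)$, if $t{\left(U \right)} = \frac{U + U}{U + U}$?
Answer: $-1160$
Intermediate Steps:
$t{\left(U \right)} = 1$ ($t{\left(U \right)} = \frac{2 U}{2 U} = 2 U \frac{1}{2 U} = 1$)
$\left(-5\right) 2 \left(115 + t{\left(9 \right)}\right) = \left(-5\right) 2 \left(115 + 1\right) = \left(-10\right) 116 = -1160$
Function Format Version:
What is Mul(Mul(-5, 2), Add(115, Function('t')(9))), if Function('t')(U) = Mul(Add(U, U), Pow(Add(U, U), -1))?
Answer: -1160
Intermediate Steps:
Function('t')(U) = 1 (Function('t')(U) = Mul(Mul(2, U), Pow(Mul(2, U), -1)) = Mul(Mul(2, U), Mul(Rational(1, 2), Pow(U, -1))) = 1)
Mul(Mul(-5, 2), Add(115, Function('t')(9))) = Mul(Mul(-5, 2), Add(115, 1)) = Mul(-10, 116) = -1160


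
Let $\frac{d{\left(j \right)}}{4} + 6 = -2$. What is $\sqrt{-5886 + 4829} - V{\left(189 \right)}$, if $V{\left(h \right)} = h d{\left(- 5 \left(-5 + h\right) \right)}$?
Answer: $6048 + i \sqrt{1057} \approx 6048.0 + 32.512 i$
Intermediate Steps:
$d{\left(j \right)} = -32$ ($d{\left(j \right)} = -24 + 4 \left(-2\right) = -24 - 8 = -32$)
$V{\left(h \right)} = - 32 h$ ($V{\left(h \right)} = h \left(-32\right) = - 32 h$)
$\sqrt{-5886 + 4829} - V{\left(189 \right)} = \sqrt{-5886 + 4829} - \left(-32\right) 189 = \sqrt{-1057} - -6048 = i \sqrt{1057} + 6048 = 6048 + i \sqrt{1057}$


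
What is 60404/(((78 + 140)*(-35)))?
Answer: -30202/3815 ≈ -7.9166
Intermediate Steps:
60404/(((78 + 140)*(-35))) = 60404/((218*(-35))) = 60404/(-7630) = 60404*(-1/7630) = -30202/3815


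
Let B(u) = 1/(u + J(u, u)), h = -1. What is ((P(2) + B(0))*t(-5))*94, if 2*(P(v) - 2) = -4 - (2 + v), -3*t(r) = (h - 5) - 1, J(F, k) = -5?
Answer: -7238/15 ≈ -482.53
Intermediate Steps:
t(r) = 7/3 (t(r) = -((-1 - 5) - 1)/3 = -(-6 - 1)/3 = -1/3*(-7) = 7/3)
B(u) = 1/(-5 + u) (B(u) = 1/(u - 5) = 1/(-5 + u))
P(v) = -1 - v/2 (P(v) = 2 + (-4 - (2 + v))/2 = 2 + (-4 + (-2 - v))/2 = 2 + (-6 - v)/2 = 2 + (-3 - v/2) = -1 - v/2)
((P(2) + B(0))*t(-5))*94 = (((-1 - 1/2*2) + 1/(-5 + 0))*(7/3))*94 = (((-1 - 1) + 1/(-5))*(7/3))*94 = ((-2 - 1/5)*(7/3))*94 = -11/5*7/3*94 = -77/15*94 = -7238/15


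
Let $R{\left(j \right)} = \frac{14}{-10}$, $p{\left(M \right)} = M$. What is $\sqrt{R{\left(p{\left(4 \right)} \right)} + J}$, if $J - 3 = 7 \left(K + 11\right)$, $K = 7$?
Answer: $\frac{\sqrt{3190}}{5} \approx 11.296$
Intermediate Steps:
$R{\left(j \right)} = - \frac{7}{5}$ ($R{\left(j \right)} = 14 \left(- \frac{1}{10}\right) = - \frac{7}{5}$)
$J = 129$ ($J = 3 + 7 \left(7 + 11\right) = 3 + 7 \cdot 18 = 3 + 126 = 129$)
$\sqrt{R{\left(p{\left(4 \right)} \right)} + J} = \sqrt{- \frac{7}{5} + 129} = \sqrt{\frac{638}{5}} = \frac{\sqrt{3190}}{5}$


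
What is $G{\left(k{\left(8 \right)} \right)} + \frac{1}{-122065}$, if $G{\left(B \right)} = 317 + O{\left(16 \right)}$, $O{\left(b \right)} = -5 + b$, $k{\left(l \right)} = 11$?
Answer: $\frac{40037319}{122065} \approx 328.0$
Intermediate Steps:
$G{\left(B \right)} = 328$ ($G{\left(B \right)} = 317 + \left(-5 + 16\right) = 317 + 11 = 328$)
$G{\left(k{\left(8 \right)} \right)} + \frac{1}{-122065} = 328 + \frac{1}{-122065} = 328 - \frac{1}{122065} = \frac{40037319}{122065}$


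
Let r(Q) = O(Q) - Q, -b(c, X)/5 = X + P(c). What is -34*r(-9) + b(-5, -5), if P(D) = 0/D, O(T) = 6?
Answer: -485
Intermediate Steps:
P(D) = 0
b(c, X) = -5*X (b(c, X) = -5*(X + 0) = -5*X)
r(Q) = 6 - Q
-34*r(-9) + b(-5, -5) = -34*(6 - 1*(-9)) - 5*(-5) = -34*(6 + 9) + 25 = -34*15 + 25 = -510 + 25 = -485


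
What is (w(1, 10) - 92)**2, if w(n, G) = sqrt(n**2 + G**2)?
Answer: (92 - sqrt(101))**2 ≈ 6715.8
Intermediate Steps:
w(n, G) = sqrt(G**2 + n**2)
(w(1, 10) - 92)**2 = (sqrt(10**2 + 1**2) - 92)**2 = (sqrt(100 + 1) - 92)**2 = (sqrt(101) - 92)**2 = (-92 + sqrt(101))**2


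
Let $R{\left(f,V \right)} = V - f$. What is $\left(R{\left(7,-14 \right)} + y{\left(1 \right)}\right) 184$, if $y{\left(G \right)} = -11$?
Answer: $-5888$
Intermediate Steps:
$\left(R{\left(7,-14 \right)} + y{\left(1 \right)}\right) 184 = \left(\left(-14 - 7\right) - 11\right) 184 = \left(-21 - 11\right) 184 = \left(-32\right) 184 = -5888$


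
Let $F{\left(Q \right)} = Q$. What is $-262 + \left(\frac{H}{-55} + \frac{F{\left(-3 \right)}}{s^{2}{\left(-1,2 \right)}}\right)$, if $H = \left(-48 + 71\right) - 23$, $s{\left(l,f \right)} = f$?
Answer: $- \frac{1051}{4} \approx -262.75$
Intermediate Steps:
$H = 0$ ($H = 23 - 23 = 0$)
$-262 + \left(\frac{H}{-55} + \frac{F{\left(-3 \right)}}{s^{2}{\left(-1,2 \right)}}\right) = -262 + \left(\frac{0}{-55} - \frac{3}{2^{2}}\right) = -262 + \left(0 \left(- \frac{1}{55}\right) - \frac{3}{4}\right) = -262 + \left(0 - \frac{3}{4}\right) = -262 - \frac{3}{4} = - \frac{1051}{4}$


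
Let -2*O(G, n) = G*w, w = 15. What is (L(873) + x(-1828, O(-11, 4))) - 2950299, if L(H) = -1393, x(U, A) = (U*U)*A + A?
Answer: 545458141/2 ≈ 2.7273e+8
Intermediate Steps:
O(G, n) = -15*G/2 (O(G, n) = -G*15/2 = -15*G/2)
x(U, A) = A + A*U**2 (x(U, A) = U**2*A + A = A*U**2 + A = A + A*U**2)
(L(873) + x(-1828, O(-11, 4))) - 2950299 = (-1393 + (-15/2*(-11))*(1 + (-1828)**2)) - 2950299 = (-1393 + 165*(1 + 3341584)/2) - 2950299 = (-1393 + (165/2)*3341585) - 2950299 = (-1393 + 551361525/2) - 2950299 = 551358739/2 - 2950299 = 545458141/2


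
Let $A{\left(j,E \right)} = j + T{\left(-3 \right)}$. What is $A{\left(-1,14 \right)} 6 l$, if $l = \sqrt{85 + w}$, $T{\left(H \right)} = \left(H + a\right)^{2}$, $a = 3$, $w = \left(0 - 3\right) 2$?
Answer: $- 6 \sqrt{79} \approx -53.329$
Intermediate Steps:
$w = -6$ ($w = \left(-3\right) 2 = -6$)
$T{\left(H \right)} = \left(3 + H\right)^{2}$ ($T{\left(H \right)} = \left(H + 3\right)^{2} = \left(3 + H\right)^{2}$)
$l = \sqrt{79}$ ($l = \sqrt{85 - 6} = \sqrt{79} \approx 8.8882$)
$A{\left(j,E \right)} = j$ ($A{\left(j,E \right)} = j + \left(3 - 3\right)^{2} = j + 0^{2} = j + 0 = j$)
$A{\left(-1,14 \right)} 6 l = \left(-1\right) 6 \sqrt{79} = - 6 \sqrt{79}$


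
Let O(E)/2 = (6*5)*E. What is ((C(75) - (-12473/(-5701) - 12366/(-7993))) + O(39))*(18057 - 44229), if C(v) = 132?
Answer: -2943672947136252/45568093 ≈ -6.4599e+7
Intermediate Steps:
O(E) = 60*E (O(E) = 2*((6*5)*E) = 2*(30*E) = 60*E)
((C(75) - (-12473/(-5701) - 12366/(-7993))) + O(39))*(18057 - 44229) = ((132 - (-12473/(-5701) - 12366/(-7993))) + 60*39)*(18057 - 44229) = ((132 - (-12473*(-1/5701) - 12366*(-1/7993))) + 2340)*(-26172) = ((132 - (12473/5701 + 12366/7993)) + 2340)*(-26172) = ((132 - 1*170195255/45568093) + 2340)*(-26172) = ((132 - 170195255/45568093) + 2340)*(-26172) = (5844793021/45568093 + 2340)*(-26172) = (112474130641/45568093)*(-26172) = -2943672947136252/45568093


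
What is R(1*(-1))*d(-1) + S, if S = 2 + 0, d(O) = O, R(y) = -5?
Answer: 7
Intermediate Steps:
S = 2
R(1*(-1))*d(-1) + S = -5*(-1) + 2 = 5 + 2 = 7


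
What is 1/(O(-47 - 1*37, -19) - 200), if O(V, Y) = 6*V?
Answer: -1/704 ≈ -0.0014205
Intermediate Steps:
1/(O(-47 - 1*37, -19) - 200) = 1/(6*(-47 - 1*37) - 200) = 1/(6*(-47 - 37) - 200) = 1/(6*(-84) - 200) = 1/(-504 - 200) = 1/(-704) = -1/704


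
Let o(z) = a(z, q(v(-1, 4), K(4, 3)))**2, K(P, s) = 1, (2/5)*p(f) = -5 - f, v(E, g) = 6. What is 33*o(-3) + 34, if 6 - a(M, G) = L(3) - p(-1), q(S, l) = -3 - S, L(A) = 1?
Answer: 859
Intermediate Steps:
p(f) = -25/2 - 5*f/2 (p(f) = 5*(-5 - f)/2 = -25/2 - 5*f/2)
a(M, G) = -5 (a(M, G) = 6 - (1 - (-25/2 - 5/2*(-1))) = 6 - (1 - (-25/2 + 5/2)) = 6 - (1 - 1*(-10)) = 6 - (1 + 10) = 6 - 1*11 = 6 - 11 = -5)
o(z) = 25 (o(z) = (-5)**2 = 25)
33*o(-3) + 34 = 33*25 + 34 = 825 + 34 = 859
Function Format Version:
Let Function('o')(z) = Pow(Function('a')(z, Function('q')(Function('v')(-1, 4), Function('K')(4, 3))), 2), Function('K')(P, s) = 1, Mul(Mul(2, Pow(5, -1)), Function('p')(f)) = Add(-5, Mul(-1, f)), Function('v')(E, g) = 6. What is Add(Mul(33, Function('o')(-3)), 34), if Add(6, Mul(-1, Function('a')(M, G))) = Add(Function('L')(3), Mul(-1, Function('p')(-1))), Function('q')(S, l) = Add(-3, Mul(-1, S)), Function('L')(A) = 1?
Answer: 859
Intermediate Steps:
Function('p')(f) = Add(Rational(-25, 2), Mul(Rational(-5, 2), f)) (Function('p')(f) = Mul(Rational(5, 2), Add(-5, Mul(-1, f))) = Add(Rational(-25, 2), Mul(Rational(-5, 2), f)))
Function('a')(M, G) = -5 (Function('a')(M, G) = Add(6, Mul(-1, Add(1, Mul(-1, Add(Rational(-25, 2), Mul(Rational(-5, 2), -1)))))) = Add(6, Mul(-1, Add(1, Mul(-1, Add(Rational(-25, 2), Rational(5, 2)))))) = Add(6, Mul(-1, Add(1, Mul(-1, -10)))) = Add(6, Mul(-1, Add(1, 10))) = Add(6, Mul(-1, 11)) = Add(6, -11) = -5)
Function('o')(z) = 25 (Function('o')(z) = Pow(-5, 2) = 25)
Add(Mul(33, Function('o')(-3)), 34) = Add(Mul(33, 25), 34) = Add(825, 34) = 859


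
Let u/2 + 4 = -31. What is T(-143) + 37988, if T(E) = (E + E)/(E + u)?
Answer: 8091730/213 ≈ 37989.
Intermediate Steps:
u = -70 (u = -8 + 2*(-31) = -8 - 62 = -70)
T(E) = 2*E/(-70 + E) (T(E) = (E + E)/(E - 70) = (2*E)/(-70 + E) = 2*E/(-70 + E))
T(-143) + 37988 = 2*(-143)/(-70 - 143) + 37988 = 2*(-143)/(-213) + 37988 = 2*(-143)*(-1/213) + 37988 = 286/213 + 37988 = 8091730/213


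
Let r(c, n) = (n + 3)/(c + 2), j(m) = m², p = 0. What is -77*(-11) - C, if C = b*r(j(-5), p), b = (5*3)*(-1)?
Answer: 2546/3 ≈ 848.67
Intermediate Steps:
b = -15 (b = 15*(-1) = -15)
r(c, n) = (3 + n)/(2 + c)
C = -5/3 (C = -15*(3 + 0)/(2 + (-5)²) = -15*3/(2 + 25) = -15*3/27 = -5*3/9 = -15*⅑ = -5/3 ≈ -1.6667)
-77*(-11) - C = -77*(-11) - 1*(-5/3) = 847 + 5/3 = 2546/3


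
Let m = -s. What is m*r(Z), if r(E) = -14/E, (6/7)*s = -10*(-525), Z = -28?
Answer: -6125/2 ≈ -3062.5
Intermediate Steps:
s = 6125 (s = 7*(-10*(-525))/6 = (7/6)*5250 = 6125)
m = -6125 (m = -1*6125 = -6125)
m*r(Z) = -(-85750)/(-28) = -(-85750)*(-1)/28 = -6125*½ = -6125/2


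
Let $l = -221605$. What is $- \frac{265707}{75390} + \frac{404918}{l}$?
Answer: $- \frac{5960584517}{1113786730} \approx -5.3516$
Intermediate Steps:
$- \frac{265707}{75390} + \frac{404918}{l} = - \frac{265707}{75390} + \frac{404918}{-221605} = \left(-265707\right) \frac{1}{75390} + 404918 \left(- \frac{1}{221605}\right) = - \frac{88569}{25130} - \frac{404918}{221605} = - \frac{5960584517}{1113786730}$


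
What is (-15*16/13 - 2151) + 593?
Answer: -20494/13 ≈ -1576.5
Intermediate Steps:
(-15*16/13 - 2151) + 593 = (-240*1/13 - 2151) + 593 = (-240/13 - 2151) + 593 = -28203/13 + 593 = -20494/13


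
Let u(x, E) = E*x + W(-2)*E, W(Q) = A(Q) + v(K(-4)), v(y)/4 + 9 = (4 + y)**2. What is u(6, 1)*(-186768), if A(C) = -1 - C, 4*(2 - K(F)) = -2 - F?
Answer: -17182656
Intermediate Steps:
K(F) = 5/2 + F/4 (K(F) = 2 - (-2 - F)/4 = 2 + (1/2 + F/4) = 5/2 + F/4)
v(y) = -36 + 4*(4 + y)**2
W(Q) = 84 - Q (W(Q) = (-1 - Q) + (-36 + 4*(4 + (5/2 + (1/4)*(-4)))**2) = (-1 - Q) + (-36 + 4*(4 + (5/2 - 1))**2) = (-1 - Q) + (-36 + 4*(4 + 3/2)**2) = (-1 - Q) + (-36 + 4*(11/2)**2) = (-1 - Q) + (-36 + 4*(121/4)) = (-1 - Q) + (-36 + 121) = (-1 - Q) + 85 = 84 - Q)
u(x, E) = 86*E + E*x (u(x, E) = E*x + (84 - 1*(-2))*E = E*x + (84 + 2)*E = E*x + 86*E = 86*E + E*x)
u(6, 1)*(-186768) = (1*(86 + 6))*(-186768) = (1*92)*(-186768) = 92*(-186768) = -17182656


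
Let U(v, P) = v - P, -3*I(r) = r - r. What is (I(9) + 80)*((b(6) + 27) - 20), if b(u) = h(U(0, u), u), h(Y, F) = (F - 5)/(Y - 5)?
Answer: 6080/11 ≈ 552.73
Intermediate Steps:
I(r) = 0 (I(r) = -(r - r)/3 = -1/3*0 = 0)
h(Y, F) = (-5 + F)/(-5 + Y)
b(u) = (-5 + u)/(-5 - u) (b(u) = (-5 + u)/(-5 + (0 - u)) = (-5 + u)/(-5 - u))
(I(9) + 80)*((b(6) + 27) - 20) = (0 + 80)*(((5 - 1*6)/(5 + 6) + 27) - 20) = 80*(((5 - 6)/11 + 27) - 20) = 80*(((1/11)*(-1) + 27) - 20) = 80*((-1/11 + 27) - 20) = 80*(296/11 - 20) = 80*(76/11) = 6080/11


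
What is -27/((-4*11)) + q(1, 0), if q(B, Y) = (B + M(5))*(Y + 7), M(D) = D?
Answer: 1875/44 ≈ 42.614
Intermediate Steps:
q(B, Y) = (5 + B)*(7 + Y) (q(B, Y) = (B + 5)*(Y + 7) = (5 + B)*(7 + Y))
-27/((-4*11)) + q(1, 0) = -27/((-4*11)) + (35 + 5*0 + 7*1 + 1*0) = -27/(-44) + (35 + 0 + 7 + 0) = -27*(-1/44) + 42 = 27/44 + 42 = 1875/44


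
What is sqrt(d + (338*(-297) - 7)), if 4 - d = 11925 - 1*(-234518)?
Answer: 4*I*sqrt(21677) ≈ 588.92*I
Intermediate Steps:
d = -246439 (d = 4 - (11925 - 1*(-234518)) = 4 - (11925 + 234518) = 4 - 1*246443 = 4 - 246443 = -246439)
sqrt(d + (338*(-297) - 7)) = sqrt(-246439 + (338*(-297) - 7)) = sqrt(-246439 + (-100386 - 7)) = sqrt(-246439 - 100393) = sqrt(-346832) = 4*I*sqrt(21677)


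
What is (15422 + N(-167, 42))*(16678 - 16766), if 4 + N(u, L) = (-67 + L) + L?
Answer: -1358280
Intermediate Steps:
N(u, L) = -71 + 2*L (N(u, L) = -4 + ((-67 + L) + L) = -4 + (-67 + 2*L) = -71 + 2*L)
(15422 + N(-167, 42))*(16678 - 16766) = (15422 + (-71 + 2*42))*(16678 - 16766) = (15422 + (-71 + 84))*(-88) = (15422 + 13)*(-88) = 15435*(-88) = -1358280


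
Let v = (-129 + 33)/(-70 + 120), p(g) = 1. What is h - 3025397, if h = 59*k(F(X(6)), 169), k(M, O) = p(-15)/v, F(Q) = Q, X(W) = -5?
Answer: -145220531/48 ≈ -3.0254e+6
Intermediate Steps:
v = -48/25 (v = -96/50 = -96*1/50 = -48/25 ≈ -1.9200)
k(M, O) = -25/48 (k(M, O) = 1/(-48/25) = 1*(-25/48) = -25/48)
h = -1475/48 (h = 59*(-25/48) = -1475/48 ≈ -30.729)
h - 3025397 = -1475/48 - 3025397 = -145220531/48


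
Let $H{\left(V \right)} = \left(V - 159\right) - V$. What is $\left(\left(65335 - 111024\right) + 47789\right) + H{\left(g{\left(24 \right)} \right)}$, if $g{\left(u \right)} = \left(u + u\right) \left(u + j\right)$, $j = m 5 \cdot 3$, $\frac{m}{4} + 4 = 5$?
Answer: $1941$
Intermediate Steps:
$m = 4$ ($m = -16 + 4 \cdot 5 = -16 + 20 = 4$)
$j = 60$ ($j = 4 \cdot 5 \cdot 3 = 20 \cdot 3 = 60$)
$g{\left(u \right)} = 2 u \left(60 + u\right)$ ($g{\left(u \right)} = \left(u + u\right) \left(u + 60\right) = 2 u \left(60 + u\right)$)
$H{\left(V \right)} = -159$ ($H{\left(V \right)} = \left(-159 + V\right) - V = -159$)
$\left(\left(65335 - 111024\right) + 47789\right) + H{\left(g{\left(24 \right)} \right)} = \left(\left(65335 - 111024\right) + 47789\right) - 159 = \left(-45689 + 47789\right) - 159 = 2100 - 159 = 1941$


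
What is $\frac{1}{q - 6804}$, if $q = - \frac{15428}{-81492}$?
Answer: $- \frac{20373}{138614035} \approx -0.00014698$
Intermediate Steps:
$q = \frac{3857}{20373}$ ($q = \left(-15428\right) \left(- \frac{1}{81492}\right) = \frac{3857}{20373} \approx 0.18932$)
$\frac{1}{q - 6804} = \frac{1}{\frac{3857}{20373} - 6804} = \frac{1}{- \frac{138614035}{20373}} = - \frac{20373}{138614035}$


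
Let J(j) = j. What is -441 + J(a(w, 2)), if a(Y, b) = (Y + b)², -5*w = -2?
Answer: -10881/25 ≈ -435.24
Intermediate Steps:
w = ⅖ (w = -⅕*(-2) = ⅖ ≈ 0.40000)
-441 + J(a(w, 2)) = -441 + (⅖ + 2)² = -441 + (12/5)² = -441 + 144/25 = -10881/25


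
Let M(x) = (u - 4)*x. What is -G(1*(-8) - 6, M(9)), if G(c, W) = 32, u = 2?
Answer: -32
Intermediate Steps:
M(x) = -2*x (M(x) = (2 - 4)*x = -2*x)
-G(1*(-8) - 6, M(9)) = -1*32 = -32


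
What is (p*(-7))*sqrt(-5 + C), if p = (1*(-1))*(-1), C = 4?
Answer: -7*I ≈ -7.0*I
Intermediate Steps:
p = 1 (p = -1*(-1) = 1)
(p*(-7))*sqrt(-5 + C) = (1*(-7))*sqrt(-5 + 4) = -7*I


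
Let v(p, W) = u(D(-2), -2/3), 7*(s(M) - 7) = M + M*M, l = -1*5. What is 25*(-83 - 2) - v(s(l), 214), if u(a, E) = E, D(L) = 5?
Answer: -6373/3 ≈ -2124.3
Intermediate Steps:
l = -5
s(M) = 7 + M/7 + M**2/7 (s(M) = 7 + (M + M*M)/7 = 7 + (M + M**2)/7 = 7 + (M/7 + M**2/7) = 7 + M/7 + M**2/7)
v(p, W) = -2/3
25*(-83 - 2) - v(s(l), 214) = 25*(-83 - 2) - 1*(-2/3) = 25*(-85) + 2/3 = -2125 + 2/3 = -6373/3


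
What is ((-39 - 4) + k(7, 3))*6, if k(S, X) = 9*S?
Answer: 120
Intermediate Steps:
((-39 - 4) + k(7, 3))*6 = ((-39 - 4) + 9*7)*6 = (-43 + 63)*6 = 20*6 = 120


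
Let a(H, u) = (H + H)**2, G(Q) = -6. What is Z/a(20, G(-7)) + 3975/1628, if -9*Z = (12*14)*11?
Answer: 564911/244200 ≈ 2.3133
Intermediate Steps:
Z = -616/3 (Z = -12*14*11/9 = -56*11/3 = -1/9*1848 = -616/3 ≈ -205.33)
a(H, u) = 4*H**2 (a(H, u) = (2*H)**2 = 4*H**2)
Z/a(20, G(-7)) + 3975/1628 = -616/(3*(4*20**2)) + 3975/1628 = -616/(3*(4*400)) + 3975*(1/1628) = -616/3/1600 + 3975/1628 = -616/3*1/1600 + 3975/1628 = -77/600 + 3975/1628 = 564911/244200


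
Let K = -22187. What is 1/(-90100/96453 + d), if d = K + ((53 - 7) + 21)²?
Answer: -96453/1707115294 ≈ -5.6501e-5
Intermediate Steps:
d = -17698 (d = -22187 + ((53 - 7) + 21)² = -22187 + (46 + 21)² = -22187 + 67² = -22187 + 4489 = -17698)
1/(-90100/96453 + d) = 1/(-90100/96453 - 17698) = 1/(-1707115294/96453) = -96453/1707115294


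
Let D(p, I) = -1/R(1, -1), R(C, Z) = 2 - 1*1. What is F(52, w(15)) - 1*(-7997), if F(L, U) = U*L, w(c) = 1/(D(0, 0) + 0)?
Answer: 7945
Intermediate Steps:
R(C, Z) = 1 (R(C, Z) = 2 - 1 = 1)
D(p, I) = -1 (D(p, I) = -1/1 = -1*1 = -1)
w(c) = -1 (w(c) = 1/(-1 + 0) = 1/(-1) = -1)
F(L, U) = L*U
F(52, w(15)) - 1*(-7997) = 52*(-1) - 1*(-7997) = -52 + 7997 = 7945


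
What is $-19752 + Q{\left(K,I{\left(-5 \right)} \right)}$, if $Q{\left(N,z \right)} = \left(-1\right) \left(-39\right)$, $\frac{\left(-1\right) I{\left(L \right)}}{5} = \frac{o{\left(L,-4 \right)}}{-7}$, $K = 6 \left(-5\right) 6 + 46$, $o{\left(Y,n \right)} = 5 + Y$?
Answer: $-19713$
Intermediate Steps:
$K = -134$ ($K = \left(-30\right) 6 + 46 = -180 + 46 = -134$)
$I{\left(L \right)} = \frac{25}{7} + \frac{5 L}{7}$ ($I{\left(L \right)} = - 5 \frac{5 + L}{-7} = - 5 \left(5 + L\right) \left(- \frac{1}{7}\right) = - 5 \left(- \frac{5}{7} - \frac{L}{7}\right) = \frac{25}{7} + \frac{5 L}{7}$)
$Q{\left(N,z \right)} = 39$
$-19752 + Q{\left(K,I{\left(-5 \right)} \right)} = -19752 + 39 = -19713$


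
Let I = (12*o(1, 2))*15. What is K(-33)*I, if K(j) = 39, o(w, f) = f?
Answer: 14040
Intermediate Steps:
I = 360 (I = (12*2)*15 = 24*15 = 360)
K(-33)*I = 39*360 = 14040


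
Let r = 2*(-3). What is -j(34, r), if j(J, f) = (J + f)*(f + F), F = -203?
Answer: 5852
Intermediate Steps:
r = -6
j(J, f) = (-203 + f)*(J + f) (j(J, f) = (J + f)*(f - 203) = (J + f)*(-203 + f) = (-203 + f)*(J + f))
-j(34, r) = -((-6)² - 203*34 - 203*(-6) + 34*(-6)) = -(36 - 6902 + 1218 - 204) = -1*(-5852) = 5852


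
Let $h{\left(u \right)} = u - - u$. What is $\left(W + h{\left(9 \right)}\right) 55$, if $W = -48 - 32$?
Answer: $-3410$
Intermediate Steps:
$h{\left(u \right)} = 2 u$ ($h{\left(u \right)} = u + u = 2 u$)
$W = -80$
$\left(W + h{\left(9 \right)}\right) 55 = \left(-80 + 2 \cdot 9\right) 55 = \left(-80 + 18\right) 55 = \left(-62\right) 55 = -3410$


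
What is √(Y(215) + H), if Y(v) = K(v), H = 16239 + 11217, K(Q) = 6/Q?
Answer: 3*√141017210/215 ≈ 165.70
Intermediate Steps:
H = 27456
Y(v) = 6/v
√(Y(215) + H) = √(6/215 + 27456) = √(5903046/215) = 3*√141017210/215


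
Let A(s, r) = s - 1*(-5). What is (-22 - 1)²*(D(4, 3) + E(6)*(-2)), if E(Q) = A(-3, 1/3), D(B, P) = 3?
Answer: -529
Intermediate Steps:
A(s, r) = 5 + s (A(s, r) = s + 5 = 5 + s)
E(Q) = 2 (E(Q) = 5 - 3 = 2)
(-22 - 1)²*(D(4, 3) + E(6)*(-2)) = (-22 - 1)²*(3 + 2*(-2)) = (-23)²*(3 - 4) = 529*(-1) = -529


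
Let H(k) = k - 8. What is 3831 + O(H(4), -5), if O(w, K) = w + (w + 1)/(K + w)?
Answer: 11482/3 ≈ 3827.3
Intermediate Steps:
H(k) = -8 + k
O(w, K) = w + (1 + w)/(K + w)
3831 + O(H(4), -5) = 3831 + (1 + (-8 + 4) + (-8 + 4)² - 5*(-8 + 4))/(-5 + (-8 + 4)) = 3831 + (1 - 4 + (-4)² - 5*(-4))/(-5 - 4) = 3831 + (1 - 4 + 16 + 20)/(-9) = 3831 - ⅑*33 = 3831 - 11/3 = 11482/3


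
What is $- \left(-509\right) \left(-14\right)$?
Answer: $-7126$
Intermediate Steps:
$- \left(-509\right) \left(-14\right) = \left(-1\right) 7126 = -7126$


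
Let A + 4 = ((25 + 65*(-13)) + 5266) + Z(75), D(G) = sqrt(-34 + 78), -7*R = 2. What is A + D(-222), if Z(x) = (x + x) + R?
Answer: 32142/7 + 2*sqrt(11) ≈ 4598.3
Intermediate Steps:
R = -2/7 (R = -1/7*2 = -2/7 ≈ -0.28571)
Z(x) = -2/7 + 2*x (Z(x) = (x + x) - 2/7 = 2*x - 2/7 = -2/7 + 2*x)
D(G) = 2*sqrt(11) (D(G) = sqrt(44) = 2*sqrt(11))
A = 32142/7 (A = -4 + (((25 + 65*(-13)) + 5266) + (-2/7 + 2*75)) = -4 + (((25 - 845) + 5266) + (-2/7 + 150)) = -4 + ((-820 + 5266) + 1048/7) = -4 + (4446 + 1048/7) = -4 + 32170/7 = 32142/7 ≈ 4591.7)
A + D(-222) = 32142/7 + 2*sqrt(11)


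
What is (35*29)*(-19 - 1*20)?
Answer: -39585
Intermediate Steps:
(35*29)*(-19 - 1*20) = 1015*(-19 - 20) = 1015*(-39) = -39585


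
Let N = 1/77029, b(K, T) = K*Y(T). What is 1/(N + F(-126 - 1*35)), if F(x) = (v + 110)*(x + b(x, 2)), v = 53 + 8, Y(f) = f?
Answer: -77029/6362056196 ≈ -1.2108e-5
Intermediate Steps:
b(K, T) = K*T
v = 61
F(x) = 513*x (F(x) = (61 + 110)*(x + x*2) = 171*(x + 2*x) = 171*(3*x) = 513*x)
N = 1/77029 ≈ 1.2982e-5
1/(N + F(-126 - 1*35)) = 1/(1/77029 + 513*(-126 - 1*35)) = 1/(1/77029 + 513*(-126 - 35)) = 1/(1/77029 + 513*(-161)) = 1/(1/77029 - 82593) = 1/(-6362056196/77029) = -77029/6362056196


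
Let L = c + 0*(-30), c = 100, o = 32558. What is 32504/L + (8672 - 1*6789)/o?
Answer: 264613383/813950 ≈ 325.10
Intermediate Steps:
L = 100 (L = 100 + 0*(-30) = 100 + 0 = 100)
32504/L + (8672 - 1*6789)/o = 32504/100 + (8672 - 1*6789)/32558 = 32504*(1/100) + (8672 - 6789)*(1/32558) = 8126/25 + 1883*(1/32558) = 8126/25 + 1883/32558 = 264613383/813950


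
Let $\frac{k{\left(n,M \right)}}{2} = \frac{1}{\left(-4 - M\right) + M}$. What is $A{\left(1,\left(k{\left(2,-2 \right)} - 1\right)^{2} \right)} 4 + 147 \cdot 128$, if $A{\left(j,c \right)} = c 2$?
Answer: $18834$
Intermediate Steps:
$k{\left(n,M \right)} = - \frac{1}{2}$ ($k{\left(n,M \right)} = \frac{2}{\left(-4 - M\right) + M} = \frac{2}{-4} = 2 \left(- \frac{1}{4}\right) = - \frac{1}{2}$)
$A{\left(j,c \right)} = 2 c$
$A{\left(1,\left(k{\left(2,-2 \right)} - 1\right)^{2} \right)} 4 + 147 \cdot 128 = 2 \left(- \frac{1}{2} - 1\right)^{2} \cdot 4 + 147 \cdot 128 = 2 \left(- \frac{3}{2}\right)^{2} \cdot 4 + 18816 = 2 \cdot \frac{9}{4} \cdot 4 + 18816 = \frac{9}{2} \cdot 4 + 18816 = 18 + 18816 = 18834$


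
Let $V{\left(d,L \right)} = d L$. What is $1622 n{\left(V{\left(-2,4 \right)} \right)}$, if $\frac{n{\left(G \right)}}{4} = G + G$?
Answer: $-103808$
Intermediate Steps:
$V{\left(d,L \right)} = L d$
$n{\left(G \right)} = 8 G$ ($n{\left(G \right)} = 4 \left(G + G\right) = 4 \cdot 2 G = 8 G$)
$1622 n{\left(V{\left(-2,4 \right)} \right)} = 1622 \cdot 8 \cdot 4 \left(-2\right) = 1622 \cdot 8 \left(-8\right) = 1622 \left(-64\right) = -103808$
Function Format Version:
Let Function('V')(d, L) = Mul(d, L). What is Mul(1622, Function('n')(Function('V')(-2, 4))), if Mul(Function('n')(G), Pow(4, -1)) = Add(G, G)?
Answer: -103808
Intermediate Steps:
Function('V')(d, L) = Mul(L, d)
Function('n')(G) = Mul(8, G) (Function('n')(G) = Mul(4, Add(G, G)) = Mul(4, Mul(2, G)) = Mul(8, G))
Mul(1622, Function('n')(Function('V')(-2, 4))) = Mul(1622, Mul(8, Mul(4, -2))) = Mul(1622, Mul(8, -8)) = Mul(1622, -64) = -103808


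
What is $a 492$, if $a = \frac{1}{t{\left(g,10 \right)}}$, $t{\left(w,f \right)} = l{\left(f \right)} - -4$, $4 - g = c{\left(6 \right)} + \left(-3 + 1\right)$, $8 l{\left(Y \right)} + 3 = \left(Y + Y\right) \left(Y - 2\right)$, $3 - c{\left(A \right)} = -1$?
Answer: $\frac{1312}{63} \approx 20.825$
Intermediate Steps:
$c{\left(A \right)} = 4$ ($c{\left(A \right)} = 3 - -1 = 3 + 1 = 4$)
$l{\left(Y \right)} = - \frac{3}{8} + \frac{Y \left(-2 + Y\right)}{4}$ ($l{\left(Y \right)} = - \frac{3}{8} + \frac{\left(Y + Y\right) \left(Y - 2\right)}{8} = - \frac{3}{8} + \frac{2 Y \left(-2 + Y\right)}{8} = - \frac{3}{8} + \frac{Y \left(-2 + Y\right)}{4}$)
$g = 2$ ($g = 4 - \left(4 + \left(-3 + 1\right)\right) = 4 - \left(4 - 2\right) = 4 - 2 = 2$)
$t{\left(w,f \right)} = \frac{29}{8} - \frac{f}{2} + \frac{f^{2}}{4}$ ($t{\left(w,f \right)} = \left(- \frac{3}{8} - \frac{f}{2} + \frac{f^{2}}{4}\right) - -4 = \left(- \frac{3}{8} - \frac{f}{2} + \frac{f^{2}}{4}\right) + 4 = \frac{29}{8} - \frac{f}{2} + \frac{f^{2}}{4}$)
$a = \frac{8}{189}$ ($a = \frac{1}{\frac{29}{8} - 5 + \frac{10^{2}}{4}} = \frac{1}{\frac{29}{8} - 5 + \frac{1}{4} \cdot 100} = \frac{1}{\frac{29}{8} - 5 + 25} = \frac{1}{\frac{189}{8}} = \frac{8}{189} \approx 0.042328$)
$a 492 = \frac{8}{189} \cdot 492 = \frac{1312}{63}$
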